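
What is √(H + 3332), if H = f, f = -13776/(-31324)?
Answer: 4*√7598171/191 ≈ 57.727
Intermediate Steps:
f = 84/191 (f = -13776*(-1/31324) = 84/191 ≈ 0.43979)
H = 84/191 ≈ 0.43979
√(H + 3332) = √(84/191 + 3332) = √(636496/191) = 4*√7598171/191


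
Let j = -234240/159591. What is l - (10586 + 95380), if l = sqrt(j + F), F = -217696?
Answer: -105966 + 4*I*sqrt(38504162128614)/53197 ≈ -1.0597e+5 + 466.58*I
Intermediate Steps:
j = -78080/53197 (j = -234240*1/159591 = -78080/53197 ≈ -1.4678)
l = 4*I*sqrt(38504162128614)/53197 (l = sqrt(-78080/53197 - 217696) = sqrt(-11580852192/53197) = 4*I*sqrt(38504162128614)/53197 ≈ 466.58*I)
l - (10586 + 95380) = 4*I*sqrt(38504162128614)/53197 - (10586 + 95380) = 4*I*sqrt(38504162128614)/53197 - 1*105966 = 4*I*sqrt(38504162128614)/53197 - 105966 = -105966 + 4*I*sqrt(38504162128614)/53197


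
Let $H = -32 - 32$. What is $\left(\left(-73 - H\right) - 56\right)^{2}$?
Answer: $4225$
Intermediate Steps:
$H = -64$
$\left(\left(-73 - H\right) - 56\right)^{2} = \left(\left(-73 - -64\right) - 56\right)^{2} = \left(\left(-73 + 64\right) - 56\right)^{2} = \left(-9 - 56\right)^{2} = \left(-65\right)^{2} = 4225$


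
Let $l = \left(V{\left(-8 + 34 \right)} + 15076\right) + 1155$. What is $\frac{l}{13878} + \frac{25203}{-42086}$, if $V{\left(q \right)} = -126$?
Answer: $\frac{82006949}{146017377} \approx 0.56162$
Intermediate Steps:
$l = 16105$ ($l = \left(-126 + 15076\right) + 1155 = 14950 + 1155 = 16105$)
$\frac{l}{13878} + \frac{25203}{-42086} = \frac{16105}{13878} + \frac{25203}{-42086} = 16105 \cdot \frac{1}{13878} + 25203 \left(- \frac{1}{42086}\right) = \frac{16105}{13878} - \frac{25203}{42086} = \frac{82006949}{146017377}$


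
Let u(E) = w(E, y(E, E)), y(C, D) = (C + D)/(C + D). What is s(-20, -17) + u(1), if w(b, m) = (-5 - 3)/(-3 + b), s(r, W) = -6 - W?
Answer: 15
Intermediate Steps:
y(C, D) = 1
w(b, m) = -8/(-3 + b)
u(E) = -8/(-3 + E)
s(-20, -17) + u(1) = (-6 - 1*(-17)) - 8/(-3 + 1) = (-6 + 17) - 8/(-2) = 11 - 8*(-½) = 11 + 4 = 15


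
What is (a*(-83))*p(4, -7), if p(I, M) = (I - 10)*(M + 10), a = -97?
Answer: -144918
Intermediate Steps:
p(I, M) = (-10 + I)*(10 + M)
(a*(-83))*p(4, -7) = (-97*(-83))*(-100 - 10*(-7) + 10*4 + 4*(-7)) = 8051*(-100 + 70 + 40 - 28) = 8051*(-18) = -144918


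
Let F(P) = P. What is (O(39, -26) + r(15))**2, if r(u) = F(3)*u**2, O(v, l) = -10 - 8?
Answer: 431649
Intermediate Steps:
O(v, l) = -18
r(u) = 3*u**2
(O(39, -26) + r(15))**2 = (-18 + 3*15**2)**2 = (-18 + 3*225)**2 = (-18 + 675)**2 = 657**2 = 431649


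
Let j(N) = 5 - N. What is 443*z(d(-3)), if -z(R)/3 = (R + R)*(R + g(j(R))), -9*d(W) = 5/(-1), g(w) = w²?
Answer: -7287350/243 ≈ -29989.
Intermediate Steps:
d(W) = 5/9 (d(W) = -5/(9*(-1)) = -5*(-1)/9 = -⅑*(-5) = 5/9)
z(R) = -6*R*(R + (5 - R)²) (z(R) = -3*(R + R)*(R + (5 - R)²) = -3*2*R*(R + (5 - R)²) = -6*R*(R + (5 - R)²))
443*z(d(-3)) = 443*(-6*5/9*(5/9 + (-5 + 5/9)²)) = 443*(-6*5/9*(5/9 + (-40/9)²)) = 443*(-6*5/9*(5/9 + 1600/81)) = 443*(-6*5/9*1645/81) = 443*(-16450/243) = -7287350/243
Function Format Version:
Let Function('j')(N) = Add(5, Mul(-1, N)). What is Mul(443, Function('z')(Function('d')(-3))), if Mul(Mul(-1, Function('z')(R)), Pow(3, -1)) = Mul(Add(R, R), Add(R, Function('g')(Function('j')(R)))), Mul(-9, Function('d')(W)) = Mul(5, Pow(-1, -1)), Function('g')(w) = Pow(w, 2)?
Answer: Rational(-7287350, 243) ≈ -29989.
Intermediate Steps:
Function('d')(W) = Rational(5, 9) (Function('d')(W) = Mul(Rational(-1, 9), Mul(5, Pow(-1, -1))) = Mul(Rational(-1, 9), Mul(5, -1)) = Mul(Rational(-1, 9), -5) = Rational(5, 9))
Function('z')(R) = Mul(-6, R, Add(R, Pow(Add(5, Mul(-1, R)), 2))) (Function('z')(R) = Mul(-3, Mul(Add(R, R), Add(R, Pow(Add(5, Mul(-1, R)), 2)))) = Mul(-3, Mul(Mul(2, R), Add(R, Pow(Add(5, Mul(-1, R)), 2)))) = Mul(-3, Mul(2, R, Add(R, Pow(Add(5, Mul(-1, R)), 2)))) = Mul(-6, R, Add(R, Pow(Add(5, Mul(-1, R)), 2))))
Mul(443, Function('z')(Function('d')(-3))) = Mul(443, Mul(-6, Rational(5, 9), Add(Rational(5, 9), Pow(Add(-5, Rational(5, 9)), 2)))) = Mul(443, Mul(-6, Rational(5, 9), Add(Rational(5, 9), Pow(Rational(-40, 9), 2)))) = Mul(443, Mul(-6, Rational(5, 9), Add(Rational(5, 9), Rational(1600, 81)))) = Mul(443, Mul(-6, Rational(5, 9), Rational(1645, 81))) = Mul(443, Rational(-16450, 243)) = Rational(-7287350, 243)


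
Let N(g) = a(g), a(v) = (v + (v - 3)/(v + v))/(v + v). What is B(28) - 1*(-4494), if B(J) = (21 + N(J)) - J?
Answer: 14072825/3136 ≈ 4487.5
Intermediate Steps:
a(v) = (v + (-3 + v)/(2*v))/(2*v) (a(v) = (v + (-3 + v)/((2*v)))/((2*v)) = (v + (-3 + v)*(1/(2*v)))*(1/(2*v)) = (v + (-3 + v)/(2*v))*(1/(2*v)) = (v + (-3 + v)/(2*v))/(2*v))
N(g) = (-3 + g + 2*g²)/(4*g²)
B(J) = 21 - J + (-3 + J + 2*J²)/(4*J²) (B(J) = (21 + (-3 + J + 2*J²)/(4*J²)) - J = 21 - J + (-3 + J + 2*J²)/(4*J²))
B(28) - 1*(-4494) = (43/2 - 1*28 - ¾/28² + (¼)/28) - 1*(-4494) = (43/2 - 28 - ¾*1/784 + (¼)*(1/28)) + 4494 = (43/2 - 28 - 3/3136 + 1/112) + 4494 = -20359/3136 + 4494 = 14072825/3136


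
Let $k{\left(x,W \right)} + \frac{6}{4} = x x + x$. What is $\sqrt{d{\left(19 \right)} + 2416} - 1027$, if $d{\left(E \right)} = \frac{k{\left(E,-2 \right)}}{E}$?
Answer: $-1027 + \frac{33 \sqrt{3230}}{38} \approx -977.64$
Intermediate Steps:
$k{\left(x,W \right)} = - \frac{3}{2} + x + x^{2}$ ($k{\left(x,W \right)} = - \frac{3}{2} + \left(x x + x\right) = - \frac{3}{2} + \left(x^{2} + x\right) = - \frac{3}{2} + \left(x + x^{2}\right) = - \frac{3}{2} + x + x^{2}$)
$d{\left(E \right)} = \frac{- \frac{3}{2} + E + E^{2}}{E}$
$\sqrt{d{\left(19 \right)} + 2416} - 1027 = \sqrt{\left(1 + 19 - \frac{3}{2 \cdot 19}\right) + 2416} - 1027 = \sqrt{\left(1 + 19 - \frac{3}{38}\right) + 2416} - 1027 = \sqrt{\frac{757}{38} + 2416} - 1027 = \sqrt{\frac{92565}{38}} - 1027 = \frac{33 \sqrt{3230}}{38} - 1027 = -1027 + \frac{33 \sqrt{3230}}{38}$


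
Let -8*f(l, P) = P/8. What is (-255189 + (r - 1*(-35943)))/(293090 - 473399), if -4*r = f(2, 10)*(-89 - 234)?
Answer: 28065103/23079552 ≈ 1.2160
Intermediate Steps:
f(l, P) = -P/64 (f(l, P) = -P/(8*8) = -P/64)
r = -1615/128 (r = -(-1/64*10)*(-89 - 234)/4 = -(-5)*(-323)/128 = -1/4*1615/32 = -1615/128 ≈ -12.617)
(-255189 + (r - 1*(-35943)))/(293090 - 473399) = (-255189 + (-1615/128 - 1*(-35943)))/(293090 - 473399) = (-255189 + (-1615/128 + 35943))/(-180309) = (-255189 + 4599089/128)*(-1/180309) = -28065103/128*(-1/180309) = 28065103/23079552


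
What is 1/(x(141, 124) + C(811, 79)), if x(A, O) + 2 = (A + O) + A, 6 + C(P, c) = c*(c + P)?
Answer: 1/70708 ≈ 1.4143e-5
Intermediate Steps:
C(P, c) = -6 + c*(P + c) (C(P, c) = -6 + c*(c + P) = -6 + c*(P + c))
x(A, O) = -2 + O + 2*A (x(A, O) = -2 + ((A + O) + A) = -2 + (O + 2*A) = -2 + O + 2*A)
1/(x(141, 124) + C(811, 79)) = 1/((-2 + 124 + 2*141) + (-6 + 79² + 811*79)) = 1/((-2 + 124 + 282) + (-6 + 6241 + 64069)) = 1/(404 + 70304) = 1/70708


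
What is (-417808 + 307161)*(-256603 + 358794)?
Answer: -11307127577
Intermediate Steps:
(-417808 + 307161)*(-256603 + 358794) = -110647*102191 = -11307127577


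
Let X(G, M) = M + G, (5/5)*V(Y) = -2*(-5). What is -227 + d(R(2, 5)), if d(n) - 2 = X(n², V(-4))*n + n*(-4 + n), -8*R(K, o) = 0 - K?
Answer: -14299/64 ≈ -223.42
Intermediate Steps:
R(K, o) = K/8 (R(K, o) = -(0 - K)/8 = -(-1)*K/8 = K/8)
V(Y) = 10 (V(Y) = -2*(-5) = 10)
X(G, M) = G + M
d(n) = 2 + n*(-4 + n) + n*(10 + n²) (d(n) = 2 + ((n² + 10)*n + n*(-4 + n)) = 2 + ((10 + n²)*n + n*(-4 + n)) = 2 + (n*(10 + n²) + n*(-4 + n)) = 2 + (n*(-4 + n) + n*(10 + n²)) = 2 + n*(-4 + n) + n*(10 + n²))
-227 + d(R(2, 5)) = -227 + (2 + ((⅛)*2)² + ((⅛)*2)³ + 6*((⅛)*2)) = -227 + (2 + (¼)² + (¼)³ + 6*(¼)) = -227 + (2 + 1/16 + 1/64 + 3/2) = -227 + 229/64 = -14299/64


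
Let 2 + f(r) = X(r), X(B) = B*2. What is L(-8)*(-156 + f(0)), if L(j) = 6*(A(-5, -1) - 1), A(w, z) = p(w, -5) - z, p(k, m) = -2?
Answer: 1896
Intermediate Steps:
A(w, z) = -2 - z
X(B) = 2*B
f(r) = -2 + 2*r
L(j) = -12 (L(j) = 6*((-2 - 1*(-1)) - 1) = 6*((-2 + 1) - 1) = 6*(-1 - 1) = 6*(-2) = -12)
L(-8)*(-156 + f(0)) = -12*(-156 + (-2 + 2*0)) = -12*(-156 + (-2 + 0)) = -12*(-156 - 2) = -12*(-158) = 1896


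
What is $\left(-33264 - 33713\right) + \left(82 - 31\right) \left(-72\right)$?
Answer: $-70649$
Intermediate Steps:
$\left(-33264 - 33713\right) + \left(82 - 31\right) \left(-72\right) = -66977 + 51 \left(-72\right) = -66977 - 3672 = -70649$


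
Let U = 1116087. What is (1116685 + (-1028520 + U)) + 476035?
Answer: 1680287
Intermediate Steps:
(1116685 + (-1028520 + U)) + 476035 = (1116685 + (-1028520 + 1116087)) + 476035 = (1116685 + 87567) + 476035 = 1204252 + 476035 = 1680287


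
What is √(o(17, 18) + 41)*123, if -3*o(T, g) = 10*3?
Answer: 123*√31 ≈ 684.83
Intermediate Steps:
o(T, g) = -10 (o(T, g) = -10*3/3 = -⅓*30 = -10)
√(o(17, 18) + 41)*123 = √(-10 + 41)*123 = √31*123 = 123*√31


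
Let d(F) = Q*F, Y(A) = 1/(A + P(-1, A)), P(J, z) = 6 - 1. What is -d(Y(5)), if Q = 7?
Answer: -7/10 ≈ -0.70000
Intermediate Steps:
P(J, z) = 5
Y(A) = 1/(5 + A) (Y(A) = 1/(A + 5) = 1/(5 + A))
d(F) = 7*F
-d(Y(5)) = -7/(5 + 5) = -7/10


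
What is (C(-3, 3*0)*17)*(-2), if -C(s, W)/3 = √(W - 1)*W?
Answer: 0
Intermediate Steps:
C(s, W) = -3*W*√(-1 + W) (C(s, W) = -3*√(W - 1)*W = -3*√(-1 + W)*W = -3*W*√(-1 + W))
(C(-3, 3*0)*17)*(-2) = (-3*3*0*√(-1 + 3*0)*17)*(-2) = (-3*0*√(-1 + 0)*17)*(-2) = (-3*0*√(-1)*17)*(-2) = (-3*0*I*17)*(-2) = (0*17)*(-2) = 0*(-2) = 0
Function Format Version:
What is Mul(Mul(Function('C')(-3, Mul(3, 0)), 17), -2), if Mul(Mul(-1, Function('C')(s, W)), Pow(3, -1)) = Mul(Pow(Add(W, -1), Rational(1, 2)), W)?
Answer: 0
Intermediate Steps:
Function('C')(s, W) = Mul(-3, W, Pow(Add(-1, W), Rational(1, 2))) (Function('C')(s, W) = Mul(-3, Mul(Pow(Add(W, -1), Rational(1, 2)), W)) = Mul(-3, Mul(Pow(Add(-1, W), Rational(1, 2)), W)) = Mul(-3, Mul(W, Pow(Add(-1, W), Rational(1, 2)))) = Mul(-3, W, Pow(Add(-1, W), Rational(1, 2))))
Mul(Mul(Function('C')(-3, Mul(3, 0)), 17), -2) = Mul(Mul(Mul(-3, Mul(3, 0), Pow(Add(-1, Mul(3, 0)), Rational(1, 2))), 17), -2) = Mul(Mul(Mul(-3, 0, Pow(Add(-1, 0), Rational(1, 2))), 17), -2) = Mul(Mul(Mul(-3, 0, Pow(-1, Rational(1, 2))), 17), -2) = Mul(Mul(Mul(-3, 0, I), 17), -2) = Mul(Mul(0, 17), -2) = Mul(0, -2) = 0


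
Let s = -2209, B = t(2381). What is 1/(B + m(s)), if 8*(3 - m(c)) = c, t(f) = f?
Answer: 8/21281 ≈ 0.00037592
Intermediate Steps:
B = 2381
m(c) = 3 - c/8
1/(B + m(s)) = 1/(2381 + (3 - ⅛*(-2209))) = 1/(2381 + (3 + 2209/8)) = 1/(2381 + 2233/8) = 1/(21281/8) = 8/21281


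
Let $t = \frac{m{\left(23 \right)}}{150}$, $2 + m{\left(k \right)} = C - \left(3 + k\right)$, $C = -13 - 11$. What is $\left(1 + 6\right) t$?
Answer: $- \frac{182}{75} \approx -2.4267$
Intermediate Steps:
$C = -24$ ($C = -13 - 11 = -24$)
$m{\left(k \right)} = -29 - k$ ($m{\left(k \right)} = -2 - \left(27 + k\right) = -29 - k$)
$t = - \frac{26}{75}$ ($t = \frac{-29 - 23}{150} = \left(-29 - 23\right) \frac{1}{150} = \left(-52\right) \frac{1}{150} = - \frac{26}{75} \approx -0.34667$)
$\left(1 + 6\right) t = \left(1 + 6\right) \left(- \frac{26}{75}\right) = 7 \left(- \frac{26}{75}\right) = - \frac{182}{75}$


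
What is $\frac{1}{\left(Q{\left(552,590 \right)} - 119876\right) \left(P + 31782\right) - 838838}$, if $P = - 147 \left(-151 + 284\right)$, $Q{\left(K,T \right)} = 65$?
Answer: $- \frac{1}{1466247179} \approx -6.8201 \cdot 10^{-10}$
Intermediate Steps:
$P = -19551$ ($P = \left(-147\right) 133 = -19551$)
$\frac{1}{\left(Q{\left(552,590 \right)} - 119876\right) \left(P + 31782\right) - 838838} = \frac{1}{\left(65 - 119876\right) \left(-19551 + 31782\right) - 838838} = \frac{1}{\left(-119811\right) 12231 - 838838} = \frac{1}{-1465408341 - 838838} = \frac{1}{-1466247179} = - \frac{1}{1466247179}$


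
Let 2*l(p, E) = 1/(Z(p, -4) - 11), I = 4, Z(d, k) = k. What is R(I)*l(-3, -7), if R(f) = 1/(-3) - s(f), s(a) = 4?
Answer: 13/90 ≈ 0.14444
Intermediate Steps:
R(f) = -13/3 (R(f) = 1/(-3) - 1*4 = -⅓ - 4 = -13/3)
l(p, E) = -1/30 (l(p, E) = 1/(2*(-4 - 11)) = (½)/(-15) = (½)*(-1/15) = -1/30)
R(I)*l(-3, -7) = -13/3*(-1/30) = 13/90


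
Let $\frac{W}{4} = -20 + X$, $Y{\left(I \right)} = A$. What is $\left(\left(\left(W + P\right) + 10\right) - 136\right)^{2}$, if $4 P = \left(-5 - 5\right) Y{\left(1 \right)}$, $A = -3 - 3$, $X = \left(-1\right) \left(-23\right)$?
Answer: $9801$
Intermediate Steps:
$X = 23$
$A = -6$
$Y{\left(I \right)} = -6$
$P = 15$ ($P = \frac{\left(-5 - 5\right) \left(-6\right)}{4} = \frac{\left(-10\right) \left(-6\right)}{4} = \frac{1}{4} \cdot 60 = 15$)
$W = 12$ ($W = 4 \left(-20 + 23\right) = 4 \cdot 3 = 12$)
$\left(\left(\left(W + P\right) + 10\right) - 136\right)^{2} = \left(\left(\left(12 + 15\right) + 10\right) - 136\right)^{2} = \left(\left(27 + 10\right) - 136\right)^{2} = \left(37 - 136\right)^{2} = \left(-99\right)^{2} = 9801$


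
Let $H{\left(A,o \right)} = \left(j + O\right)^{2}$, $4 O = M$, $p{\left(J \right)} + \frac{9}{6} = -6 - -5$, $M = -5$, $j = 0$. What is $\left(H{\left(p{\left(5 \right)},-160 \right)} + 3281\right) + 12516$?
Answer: $\frac{252777}{16} \approx 15799.0$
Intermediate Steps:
$p{\left(J \right)} = - \frac{5}{2}$ ($p{\left(J \right)} = - \frac{3}{2} - 1 = - \frac{5}{2}$)
$O = - \frac{5}{4}$ ($O = \frac{1}{4} \left(-5\right) = - \frac{5}{4} \approx -1.25$)
$H{\left(A,o \right)} = \frac{25}{16}$ ($H{\left(A,o \right)} = \left(0 - \frac{5}{4}\right)^{2} = \left(- \frac{5}{4}\right)^{2} = \frac{25}{16}$)
$\left(H{\left(p{\left(5 \right)},-160 \right)} + 3281\right) + 12516 = \left(\frac{25}{16} + 3281\right) + 12516 = \frac{52521}{16} + 12516 = \frac{252777}{16}$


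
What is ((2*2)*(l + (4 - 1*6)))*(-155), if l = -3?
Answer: 3100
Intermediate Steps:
((2*2)*(l + (4 - 1*6)))*(-155) = ((2*2)*(-3 + (4 - 1*6)))*(-155) = (4*(-3 + (4 - 6)))*(-155) = (4*(-3 - 2))*(-155) = (4*(-5))*(-155) = -20*(-155) = 3100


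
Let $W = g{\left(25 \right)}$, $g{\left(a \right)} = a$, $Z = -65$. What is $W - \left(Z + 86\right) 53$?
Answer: $-1088$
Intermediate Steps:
$W = 25$
$W - \left(Z + 86\right) 53 = 25 - \left(-65 + 86\right) 53 = 25 - 21 \cdot 53 = 25 - 1113 = -1088$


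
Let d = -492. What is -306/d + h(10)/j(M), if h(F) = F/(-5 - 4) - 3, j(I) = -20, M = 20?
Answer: 6107/7380 ≈ 0.82751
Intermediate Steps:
h(F) = -3 - F/9 (h(F) = F/(-9) - 3 = -F/9 - 3 = -3 - F/9)
-306/d + h(10)/j(M) = -306/(-492) + (-3 - ⅑*10)/(-20) = -306*(-1/492) + (-3 - 10/9)*(-1/20) = 51/82 - 37/9*(-1/20) = 51/82 + 37/180 = 6107/7380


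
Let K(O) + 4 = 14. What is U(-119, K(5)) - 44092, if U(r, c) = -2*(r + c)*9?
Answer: -42130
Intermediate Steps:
K(O) = 10 (K(O) = -4 + 14 = 10)
U(r, c) = -18*c - 18*r (U(r, c) = -2*(c + r)*9 = (-2*c - 2*r)*9 = -18*c - 18*r)
U(-119, K(5)) - 44092 = (-18*10 - 18*(-119)) - 44092 = (-180 + 2142) - 44092 = 1962 - 44092 = -42130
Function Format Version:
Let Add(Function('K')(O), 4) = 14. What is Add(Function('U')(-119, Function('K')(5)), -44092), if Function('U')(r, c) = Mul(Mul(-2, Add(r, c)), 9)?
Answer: -42130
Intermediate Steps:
Function('K')(O) = 10 (Function('K')(O) = Add(-4, 14) = 10)
Function('U')(r, c) = Add(Mul(-18, c), Mul(-18, r)) (Function('U')(r, c) = Mul(Mul(-2, Add(c, r)), 9) = Mul(Add(Mul(-2, c), Mul(-2, r)), 9) = Add(Mul(-18, c), Mul(-18, r)))
Add(Function('U')(-119, Function('K')(5)), -44092) = Add(Add(Mul(-18, 10), Mul(-18, -119)), -44092) = Add(Add(-180, 2142), -44092) = Add(1962, -44092) = -42130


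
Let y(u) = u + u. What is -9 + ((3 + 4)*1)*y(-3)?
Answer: -51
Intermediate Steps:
y(u) = 2*u
-9 + ((3 + 4)*1)*y(-3) = -9 + ((3 + 4)*1)*(2*(-3)) = -9 + (7*1)*(-6) = -9 + 7*(-6) = -9 - 42 = -51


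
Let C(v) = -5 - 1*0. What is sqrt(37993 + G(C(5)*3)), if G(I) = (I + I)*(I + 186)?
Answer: sqrt(32863) ≈ 181.28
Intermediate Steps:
C(v) = -5 (C(v) = -5 + 0 = -5)
G(I) = 2*I*(186 + I) (G(I) = (2*I)*(186 + I) = 2*I*(186 + I))
sqrt(37993 + G(C(5)*3)) = sqrt(37993 + 2*(-5*3)*(186 - 5*3)) = sqrt(37993 + 2*(-15)*(186 - 15)) = sqrt(37993 + 2*(-15)*171) = sqrt(37993 - 5130) = sqrt(32863)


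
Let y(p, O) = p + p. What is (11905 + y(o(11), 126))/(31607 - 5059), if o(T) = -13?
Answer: 11879/26548 ≈ 0.44745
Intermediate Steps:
y(p, O) = 2*p
(11905 + y(o(11), 126))/(31607 - 5059) = (11905 + 2*(-13))/(31607 - 5059) = (11905 - 26)/26548 = 11879*(1/26548) = 11879/26548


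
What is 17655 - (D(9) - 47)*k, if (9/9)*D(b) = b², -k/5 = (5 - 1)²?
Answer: 20375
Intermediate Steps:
k = -80 (k = -5*(5 - 1)² = -5*4² = -5*16 = -80)
D(b) = b²
17655 - (D(9) - 47)*k = 17655 - (9² - 47)*(-80) = 17655 - (81 - 47)*(-80) = 17655 - 34*(-80) = 17655 - 1*(-2720) = 17655 + 2720 = 20375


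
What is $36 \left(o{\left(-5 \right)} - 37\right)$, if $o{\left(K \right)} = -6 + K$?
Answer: $-1728$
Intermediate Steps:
$36 \left(o{\left(-5 \right)} - 37\right) = 36 \left(\left(-6 - 5\right) - 37\right) = 36 \left(-11 - 37\right) = 36 \left(-48\right) = -1728$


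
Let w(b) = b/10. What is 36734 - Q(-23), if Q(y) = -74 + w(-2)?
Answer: 184041/5 ≈ 36808.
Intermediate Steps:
w(b) = b/10 (w(b) = b*(⅒) = b/10)
Q(y) = -371/5 (Q(y) = -74 + (⅒)*(-2) = -74 - ⅕ = -371/5)
36734 - Q(-23) = 36734 - 1*(-371/5) = 36734 + 371/5 = 184041/5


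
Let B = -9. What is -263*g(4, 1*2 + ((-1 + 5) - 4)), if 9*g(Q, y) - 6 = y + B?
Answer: 263/9 ≈ 29.222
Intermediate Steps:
g(Q, y) = -⅓ + y/9 (g(Q, y) = ⅔ + (y - 9)/9 = ⅔ + (-9 + y)/9 = ⅔ + (-1 + y/9) = -⅓ + y/9)
-263*g(4, 1*2 + ((-1 + 5) - 4)) = -263*(-⅓ + (1*2 + ((-1 + 5) - 4))/9) = -263*(-⅓ + (2 + (4 - 4))/9) = -263*(-⅓ + (2 + 0)/9) = -263*(-⅓ + (⅑)*2) = -263*(-⅓ + 2/9) = -263*(-⅑) = 263/9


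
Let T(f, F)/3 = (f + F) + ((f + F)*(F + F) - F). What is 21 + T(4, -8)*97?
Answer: 19809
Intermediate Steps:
T(f, F) = 3*f + 6*F*(F + f) (T(f, F) = 3*((f + F) + ((f + F)*(F + F) - F)) = 3*((F + f) + ((F + f)*(2*F) - F)) = 3*((F + f) + (2*F*(F + f) - F)) = 3*((F + f) + (-F + 2*F*(F + f))) = 3*(f + 2*F*(F + f)) = 3*f + 6*F*(F + f))
21 + T(4, -8)*97 = 21 + (3*4 + 6*(-8)² + 6*(-8)*4)*97 = 21 + (12 + 6*64 - 192)*97 = 21 + (12 + 384 - 192)*97 = 21 + 204*97 = 21 + 19788 = 19809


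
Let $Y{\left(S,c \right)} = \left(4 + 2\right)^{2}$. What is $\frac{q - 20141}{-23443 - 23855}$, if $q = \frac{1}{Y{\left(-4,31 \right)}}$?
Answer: $\frac{725075}{1702728} \approx 0.42583$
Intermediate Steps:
$Y{\left(S,c \right)} = 36$ ($Y{\left(S,c \right)} = 6^{2} = 36$)
$q = \frac{1}{36} \approx 0.027778$
$\frac{q - 20141}{-23443 - 23855} = \frac{\frac{1}{36} - 20141}{-23443 - 23855} = - \frac{725075}{36 \left(-47298\right)} = \left(- \frac{725075}{36}\right) \left(- \frac{1}{47298}\right) = \frac{725075}{1702728}$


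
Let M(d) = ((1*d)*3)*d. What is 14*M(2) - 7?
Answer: 161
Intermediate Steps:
M(d) = 3*d² (M(d) = (d*3)*d = (3*d)*d = 3*d²)
14*M(2) - 7 = 14*(3*2²) - 7 = 14*(3*4) - 7 = 14*12 - 7 = 168 - 7 = 161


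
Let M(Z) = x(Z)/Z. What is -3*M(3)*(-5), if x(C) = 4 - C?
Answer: 5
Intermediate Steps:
M(Z) = (4 - Z)/Z
-3*M(3)*(-5) = -3*(4 - 1*3)/3*(-5) = -(4 - 3)*(-5) = -1*(-5) = 5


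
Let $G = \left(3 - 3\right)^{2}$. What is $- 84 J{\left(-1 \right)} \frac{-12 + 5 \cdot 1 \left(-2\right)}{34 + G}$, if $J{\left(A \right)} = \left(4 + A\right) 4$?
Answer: $\frac{11088}{17} \approx 652.24$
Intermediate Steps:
$J{\left(A \right)} = 16 + 4 A$
$G = 0$ ($G = 0^{2} = 0$)
$- 84 J{\left(-1 \right)} \frac{-12 + 5 \cdot 1 \left(-2\right)}{34 + G} = - 84 \left(16 + 4 \left(-1\right)\right) \frac{-12 + 5 \cdot 1 \left(-2\right)}{34 + 0} = - 84 \left(16 - 4\right) \frac{-12 + 5 \left(-2\right)}{34} = \left(-84\right) 12 \left(-12 - 10\right) \frac{1}{34} = - 1008 \left(\left(-22\right) \frac{1}{34}\right) = \left(-1008\right) \left(- \frac{11}{17}\right) = \frac{11088}{17}$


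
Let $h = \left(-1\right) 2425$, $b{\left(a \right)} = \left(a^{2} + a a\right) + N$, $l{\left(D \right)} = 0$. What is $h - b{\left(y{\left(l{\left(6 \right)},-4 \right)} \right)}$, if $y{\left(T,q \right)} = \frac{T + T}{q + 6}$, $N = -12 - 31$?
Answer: $-2382$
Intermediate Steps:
$N = -43$ ($N = -12 - 31 = -43$)
$y{\left(T,q \right)} = \frac{2 T}{6 + q}$
$b{\left(a \right)} = -43 + 2 a^{2}$ ($b{\left(a \right)} = \left(a^{2} + a a\right) - 43 = \left(a^{2} + a^{2}\right) - 43 = 2 a^{2} - 43 = -43 + 2 a^{2}$)
$h = -2425$
$h - b{\left(y{\left(l{\left(6 \right)},-4 \right)} \right)} = -2425 - \left(-43 + 2 \left(2 \cdot 0 \frac{1}{6 - 4}\right)^{2}\right) = -2425 - \left(-43 + 2 \left(2 \cdot 0 \cdot \frac{1}{2}\right)^{2}\right) = -2425 - \left(-43 + 2 \cdot 0^{2}\right) = -2425 - \left(-43 + 2 \cdot 0\right) = -2425 - \left(-43 + 0\right) = -2425 - -43 = -2425 + 43 = -2382$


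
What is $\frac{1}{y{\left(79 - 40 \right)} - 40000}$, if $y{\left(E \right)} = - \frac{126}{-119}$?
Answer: $- \frac{17}{679982} \approx -2.5001 \cdot 10^{-5}$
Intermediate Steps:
$y{\left(E \right)} = \frac{18}{17}$ ($y{\left(E \right)} = \left(-126\right) \left(- \frac{1}{119}\right) = \frac{18}{17}$)
$\frac{1}{y{\left(79 - 40 \right)} - 40000} = \frac{1}{\frac{18}{17} - 40000} = \frac{1}{- \frac{679982}{17}} = - \frac{17}{679982}$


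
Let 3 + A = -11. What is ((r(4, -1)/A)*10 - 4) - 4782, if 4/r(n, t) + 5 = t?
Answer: -100496/21 ≈ -4785.5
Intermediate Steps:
A = -14 (A = -3 - 11 = -14)
r(n, t) = 4/(-5 + t)
((r(4, -1)/A)*10 - 4) - 4782 = (((4/(-5 - 1))/(-14))*10 - 4) - 4782 = (((4/(-6))*(-1/14))*10 - 4) - 4782 = (((4*(-⅙))*(-1/14))*10 - 4) - 4782 = (-⅔*(-1/14)*10 - 4) - 4782 = ((1/21)*10 - 4) - 4782 = (10/21 - 4) - 4782 = -74/21 - 4782 = -100496/21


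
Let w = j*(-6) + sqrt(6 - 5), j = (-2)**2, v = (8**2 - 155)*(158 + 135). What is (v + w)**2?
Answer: 712142596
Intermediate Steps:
v = -26663 (v = (64 - 155)*293 = -91*293 = -26663)
j = 4
w = -23 (w = 4*(-6) + sqrt(6 - 5) = -24 + sqrt(1) = -24 + 1 = -23)
(v + w)**2 = (-26663 - 23)**2 = (-26686)**2 = 712142596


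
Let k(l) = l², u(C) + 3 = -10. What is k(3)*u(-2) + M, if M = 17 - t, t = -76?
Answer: -24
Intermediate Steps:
u(C) = -13 (u(C) = -3 - 10 = -13)
M = 93 (M = 17 - 1*(-76) = 17 + 76 = 93)
k(3)*u(-2) + M = 3²*(-13) + 93 = 9*(-13) + 93 = -117 + 93 = -24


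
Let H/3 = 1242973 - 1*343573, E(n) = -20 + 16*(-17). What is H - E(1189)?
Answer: 2698492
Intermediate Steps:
E(n) = -292 (E(n) = -20 - 272 = -292)
H = 2698200 (H = 3*(1242973 - 1*343573) = 3*(1242973 - 343573) = 3*899400 = 2698200)
H - E(1189) = 2698200 - 1*(-292) = 2698200 + 292 = 2698492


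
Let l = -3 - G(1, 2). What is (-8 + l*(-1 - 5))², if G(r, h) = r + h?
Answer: 784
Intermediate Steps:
G(r, h) = h + r
l = -6 (l = -3 - (2 + 1) = -3 - 1*3 = -3 - 3 = -6)
(-8 + l*(-1 - 5))² = (-8 - 6*(-1 - 5))² = (-8 - 6*(-6))² = (-8 + 36)² = 28² = 784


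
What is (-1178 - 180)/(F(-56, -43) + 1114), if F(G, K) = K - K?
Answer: -679/557 ≈ -1.2190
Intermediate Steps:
F(G, K) = 0
(-1178 - 180)/(F(-56, -43) + 1114) = (-1178 - 180)/(0 + 1114) = -1358/1114 = -1358*1/1114 = -679/557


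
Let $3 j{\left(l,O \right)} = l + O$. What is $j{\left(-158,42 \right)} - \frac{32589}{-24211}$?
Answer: $- \frac{38179}{1023} \approx -37.321$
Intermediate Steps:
$j{\left(l,O \right)} = \frac{O}{3} + \frac{l}{3}$ ($j{\left(l,O \right)} = \frac{l + O}{3} = \frac{O + l}{3} = \frac{O}{3} + \frac{l}{3}$)
$j{\left(-158,42 \right)} - \frac{32589}{-24211} = \left(\frac{1}{3} \cdot 42 + \frac{1}{3} \left(-158\right)\right) - \frac{32589}{-24211} = \left(14 - \frac{158}{3}\right) - - \frac{459}{341} = - \frac{116}{3} + \frac{459}{341} = - \frac{38179}{1023}$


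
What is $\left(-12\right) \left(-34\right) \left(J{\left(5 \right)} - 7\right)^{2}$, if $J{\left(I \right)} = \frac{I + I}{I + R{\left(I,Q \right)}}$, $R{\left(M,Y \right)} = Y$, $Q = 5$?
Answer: $14688$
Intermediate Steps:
$J{\left(I \right)} = \frac{2 I}{5 + I}$ ($J{\left(I \right)} = \frac{I + I}{I + 5} = \frac{2 I}{5 + I}$)
$\left(-12\right) \left(-34\right) \left(J{\left(5 \right)} - 7\right)^{2} = \left(-12\right) \left(-34\right) \left(2 \cdot 5 \frac{1}{5 + 5} - 7\right)^{2} = 408 \left(2 \cdot 5 \cdot \frac{1}{10} - 7\right)^{2} = 408 \left(1 - 7\right)^{2} = 408 \left(-6\right)^{2} = 408 \cdot 36 = 14688$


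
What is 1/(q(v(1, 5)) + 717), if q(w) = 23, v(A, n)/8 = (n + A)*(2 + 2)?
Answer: 1/740 ≈ 0.0013514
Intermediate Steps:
v(A, n) = 32*A + 32*n (v(A, n) = 8*((n + A)*(2 + 2)) = 8*((A + n)*4) = 8*(4*A + 4*n) = 32*A + 32*n)
1/(q(v(1, 5)) + 717) = 1/(23 + 717) = 1/740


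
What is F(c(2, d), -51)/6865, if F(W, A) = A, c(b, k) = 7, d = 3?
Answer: -51/6865 ≈ -0.0074290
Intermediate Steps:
F(c(2, d), -51)/6865 = -51/6865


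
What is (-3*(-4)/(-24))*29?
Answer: -29/2 ≈ -14.500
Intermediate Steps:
(-3*(-4)/(-24))*29 = (12*(-1/24))*29 = -½*29 = -29/2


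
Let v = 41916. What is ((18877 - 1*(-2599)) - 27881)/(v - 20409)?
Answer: -2135/7169 ≈ -0.29781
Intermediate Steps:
((18877 - 1*(-2599)) - 27881)/(v - 20409) = ((18877 - 1*(-2599)) - 27881)/(41916 - 20409) = ((18877 + 2599) - 27881)/21507 = (21476 - 27881)*(1/21507) = -6405*1/21507 = -2135/7169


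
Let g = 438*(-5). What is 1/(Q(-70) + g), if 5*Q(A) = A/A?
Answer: -5/10949 ≈ -0.00045666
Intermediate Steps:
Q(A) = ⅕ (Q(A) = (A/A)/5 = (⅕)*1 = ⅕)
g = -2190
1/(Q(-70) + g) = 1/(⅕ - 2190) = 1/(-10949/5) = -5/10949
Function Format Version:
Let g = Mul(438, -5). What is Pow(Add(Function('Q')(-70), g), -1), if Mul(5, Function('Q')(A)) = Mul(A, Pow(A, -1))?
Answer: Rational(-5, 10949) ≈ -0.00045666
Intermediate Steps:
Function('Q')(A) = Rational(1, 5) (Function('Q')(A) = Mul(Rational(1, 5), Mul(A, Pow(A, -1))) = Mul(Rational(1, 5), 1) = Rational(1, 5))
g = -2190
Pow(Add(Function('Q')(-70), g), -1) = Pow(Add(Rational(1, 5), -2190), -1) = Pow(Rational(-10949, 5), -1) = Rational(-5, 10949)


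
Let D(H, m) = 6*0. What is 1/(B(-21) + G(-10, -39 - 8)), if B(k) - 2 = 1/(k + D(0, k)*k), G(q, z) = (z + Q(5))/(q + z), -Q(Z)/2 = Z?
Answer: 21/62 ≈ 0.33871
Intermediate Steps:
Q(Z) = -2*Z
D(H, m) = 0
G(q, z) = (-10 + z)/(q + z) (G(q, z) = (z - 2*5)/(q + z) = (z - 10)/(q + z) = (-10 + z)/(q + z))
B(k) = 2 + 1/k (B(k) = 2 + 1/(k + 0*k) = 2 + 1/(k + 0) = 2 + 1/k)
1/(B(-21) + G(-10, -39 - 8)) = 1/((2 + 1/(-21)) + (-10 + (-39 - 8))/(-10 + (-39 - 8))) = 1/((2 - 1/21) + (-10 - 47)/(-10 - 47)) = 1/(41/21 - 57/(-57)) = 1/(41/21 - 1/57*(-57)) = 1/(41/21 + 1) = 1/(62/21) = 21/62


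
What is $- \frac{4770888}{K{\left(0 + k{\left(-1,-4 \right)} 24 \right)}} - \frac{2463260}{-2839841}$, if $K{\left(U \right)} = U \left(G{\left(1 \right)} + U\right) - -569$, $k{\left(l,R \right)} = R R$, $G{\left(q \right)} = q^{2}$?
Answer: $- \frac{13182993395468}{421457962969} \approx -31.28$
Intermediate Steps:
$k{\left(l,R \right)} = R^{2}$
$K{\left(U \right)} = 569 + U \left(1 + U\right)$ ($K{\left(U \right)} = U \left(1^{2} + U\right) - -569 = U \left(1 + U\right) + 569 = 569 + U \left(1 + U\right)$)
$- \frac{4770888}{K{\left(0 + k{\left(-1,-4 \right)} 24 \right)}} - \frac{2463260}{-2839841} = - \frac{4770888}{569 + \left(0 + \left(-4\right)^{2} \cdot 24\right) + \left(0 + \left(-4\right)^{2} \cdot 24\right)^{2}} - \frac{2463260}{-2839841} = - \frac{4770888}{569 + \left(0 + 16 \cdot 24\right) + \left(0 + 16 \cdot 24\right)^{2}} - - \frac{2463260}{2839841} = - \frac{4770888}{569 + \left(0 + 384\right) + \left(0 + 384\right)^{2}} + \frac{2463260}{2839841} = - \frac{4770888}{569 + 384 + 384^{2}} + \frac{2463260}{2839841} = - \frac{4770888}{569 + 384 + 147456} + \frac{2463260}{2839841} = - \frac{4770888}{148409} + \frac{2463260}{2839841} = - \frac{13182993395468}{421457962969}$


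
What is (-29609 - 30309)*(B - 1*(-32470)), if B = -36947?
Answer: 268252886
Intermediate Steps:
(-29609 - 30309)*(B - 1*(-32470)) = (-29609 - 30309)*(-36947 - 1*(-32470)) = -59918*(-36947 + 32470) = -59918*(-4477) = 268252886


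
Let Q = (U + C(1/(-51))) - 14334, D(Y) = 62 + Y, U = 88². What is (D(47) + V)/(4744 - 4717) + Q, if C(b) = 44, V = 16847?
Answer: -5918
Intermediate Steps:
U = 7744
Q = -6546 (Q = (7744 + 44) - 14334 = 7788 - 14334 = -6546)
(D(47) + V)/(4744 - 4717) + Q = ((62 + 47) + 16847)/(4744 - 4717) - 6546 = (109 + 16847)/27 - 6546 = 16956*(1/27) - 6546 = 628 - 6546 = -5918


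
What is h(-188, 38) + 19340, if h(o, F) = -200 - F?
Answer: 19102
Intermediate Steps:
h(-188, 38) + 19340 = (-200 - 1*38) + 19340 = (-200 - 38) + 19340 = -238 + 19340 = 19102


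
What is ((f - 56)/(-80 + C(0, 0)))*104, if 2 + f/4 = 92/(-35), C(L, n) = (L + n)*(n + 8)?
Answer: 16952/175 ≈ 96.869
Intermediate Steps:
C(L, n) = (8 + n)*(L + n) (C(L, n) = (L + n)*(8 + n) = (8 + n)*(L + n))
f = -648/35 (f = -8 + 4*(92/(-35)) = -8 + 4*(92*(-1/35)) = -8 + 4*(-92/35) = -8 - 368/35 = -648/35 ≈ -18.514)
((f - 56)/(-80 + C(0, 0)))*104 = ((-648/35 - 56)/(-80 + (0² + 8*0 + 8*0 + 0*0)))*104 = -2608/(35*(-80 + (0 + 0 + 0 + 0)))*104 = -2608/(35*(-80 + 0))*104 = -2608/35/(-80)*104 = -2608/35*(-1/80)*104 = (163/175)*104 = 16952/175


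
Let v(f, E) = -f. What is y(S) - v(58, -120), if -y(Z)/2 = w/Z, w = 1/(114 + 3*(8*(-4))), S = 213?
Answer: 111185/1917 ≈ 57.999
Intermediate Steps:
w = 1/18 (w = 1/(114 + 3*(-32)) = 1/(114 - 96) = 1/18 ≈ 0.055556)
y(Z) = -1/(9*Z)
y(S) - v(58, -120) = -1/9/213 - (-1)*58 = -1/9*1/213 - 1*(-58) = -1/1917 + 58 = 111185/1917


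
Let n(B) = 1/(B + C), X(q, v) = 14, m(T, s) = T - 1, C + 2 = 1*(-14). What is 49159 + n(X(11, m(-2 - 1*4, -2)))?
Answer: 98317/2 ≈ 49159.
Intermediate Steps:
C = -16 (C = -2 + 1*(-14) = -2 - 14 = -16)
m(T, s) = -1 + T
n(B) = 1/(-16 + B) (n(B) = 1/(B - 16) = 1/(-16 + B))
49159 + n(X(11, m(-2 - 1*4, -2))) = 49159 + 1/(-16 + 14) = 49159 + 1/(-2) = 49159 - ½ = 98317/2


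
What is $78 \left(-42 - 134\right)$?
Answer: $-13728$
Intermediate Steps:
$78 \left(-42 - 134\right) = 78 \left(-176\right) = -13728$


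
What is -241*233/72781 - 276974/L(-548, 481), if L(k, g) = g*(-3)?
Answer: 20077415915/105022983 ≈ 191.17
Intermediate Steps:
L(k, g) = -3*g
-241*233/72781 - 276974/L(-548, 481) = -241*233/72781 - 276974/((-3*481)) = -56153*1/72781 - 276974/(-1443) = -56153/72781 - 276974*(-1/1443) = -56153/72781 + 276974/1443 = 20077415915/105022983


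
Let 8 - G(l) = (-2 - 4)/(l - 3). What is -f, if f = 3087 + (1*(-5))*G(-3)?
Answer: -3052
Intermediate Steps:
G(l) = 8 + 6/(-3 + l) (G(l) = 8 - (-2 - 4)/(l - 3) = 8 - (-6)/(-3 + l) = 8 + 6/(-3 + l))
f = 3052 (f = 3087 + (1*(-5))*(2*(-9 + 4*(-3))/(-3 - 3)) = 3087 - 10*(-9 - 12)/(-6) = 3087 - 10*(-1)*(-21)/6 = 3087 - 5*7 = 3087 - 35 = 3052)
-f = -1*3052 = -3052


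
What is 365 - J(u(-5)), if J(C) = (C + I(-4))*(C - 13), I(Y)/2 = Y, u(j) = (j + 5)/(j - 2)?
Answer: 261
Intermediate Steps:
u(j) = (5 + j)/(-2 + j)
I(Y) = 2*Y
J(C) = (-13 + C)*(-8 + C) (J(C) = (C + 2*(-4))*(C - 13) = (C - 8)*(-13 + C) = (-8 + C)*(-13 + C) = (-13 + C)*(-8 + C))
365 - J(u(-5)) = 365 - (104 + ((5 - 5)/(-2 - 5))² - 21*(5 - 5)/(-2 - 5)) = 365 - (104 + (0/(-7))² - 21*0/(-7)) = 365 - (104 + (-⅐*0)² - (-3)*0) = 365 - (104 + 0² - 21*0) = 365 - (104 + 0 + 0) = 365 - 1*104 = 365 - 104 = 261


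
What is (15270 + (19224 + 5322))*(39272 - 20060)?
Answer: 764944992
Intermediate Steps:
(15270 + (19224 + 5322))*(39272 - 20060) = (15270 + 24546)*19212 = 39816*19212 = 764944992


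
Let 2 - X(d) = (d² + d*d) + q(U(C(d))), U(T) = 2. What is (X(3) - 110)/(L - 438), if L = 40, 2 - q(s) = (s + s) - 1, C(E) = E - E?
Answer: 125/398 ≈ 0.31407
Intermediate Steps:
C(E) = 0
q(s) = 3 - 2*s (q(s) = 2 - ((s + s) - 1) = 2 - (2*s - 1) = 2 - (-1 + 2*s) = 2 + (1 - 2*s) = 3 - 2*s)
X(d) = 3 - 2*d² (X(d) = 2 - ((d² + d*d) + (3 - 2*2)) = 2 - ((d² + d²) + (3 - 4)) = 2 - (2*d² - 1) = 2 - (-1 + 2*d²) = 2 + (1 - 2*d²) = 3 - 2*d²)
(X(3) - 110)/(L - 438) = ((3 - 2*3²) - 110)/(40 - 438) = ((3 - 2*9) - 110)/(-398) = ((3 - 18) - 110)*(-1/398) = (-15 - 110)*(-1/398) = -125*(-1/398) = 125/398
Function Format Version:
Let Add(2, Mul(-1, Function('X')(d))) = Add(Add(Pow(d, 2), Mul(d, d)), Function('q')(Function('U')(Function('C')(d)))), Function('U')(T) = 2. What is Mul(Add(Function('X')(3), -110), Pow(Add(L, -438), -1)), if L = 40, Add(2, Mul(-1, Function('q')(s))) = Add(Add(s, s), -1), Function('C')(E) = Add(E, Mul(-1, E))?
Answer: Rational(125, 398) ≈ 0.31407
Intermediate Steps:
Function('C')(E) = 0
Function('q')(s) = Add(3, Mul(-2, s)) (Function('q')(s) = Add(2, Mul(-1, Add(Add(s, s), -1))) = Add(2, Mul(-1, Add(Mul(2, s), -1))) = Add(2, Mul(-1, Add(-1, Mul(2, s)))) = Add(2, Add(1, Mul(-2, s))) = Add(3, Mul(-2, s)))
Function('X')(d) = Add(3, Mul(-2, Pow(d, 2))) (Function('X')(d) = Add(2, Mul(-1, Add(Add(Pow(d, 2), Mul(d, d)), Add(3, Mul(-2, 2))))) = Add(2, Mul(-1, Add(Add(Pow(d, 2), Pow(d, 2)), Add(3, -4)))) = Add(2, Mul(-1, Add(Mul(2, Pow(d, 2)), -1))) = Add(2, Mul(-1, Add(-1, Mul(2, Pow(d, 2))))) = Add(2, Add(1, Mul(-2, Pow(d, 2)))) = Add(3, Mul(-2, Pow(d, 2))))
Mul(Add(Function('X')(3), -110), Pow(Add(L, -438), -1)) = Mul(Add(Add(3, Mul(-2, Pow(3, 2))), -110), Pow(Add(40, -438), -1)) = Mul(Add(Add(3, Mul(-2, 9)), -110), Pow(-398, -1)) = Mul(Add(Add(3, -18), -110), Rational(-1, 398)) = Mul(Add(-15, -110), Rational(-1, 398)) = Mul(-125, Rational(-1, 398)) = Rational(125, 398)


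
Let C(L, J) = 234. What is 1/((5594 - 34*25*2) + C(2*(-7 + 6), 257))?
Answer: 1/4128 ≈ 0.00024225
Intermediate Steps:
1/((5594 - 34*25*2) + C(2*(-7 + 6), 257)) = 1/((5594 - 34*25*2) + 234) = 1/((5594 - 850*2) + 234) = 1/((5594 - 1*1700) + 234) = 1/((5594 - 1700) + 234) = 1/(3894 + 234) = 1/4128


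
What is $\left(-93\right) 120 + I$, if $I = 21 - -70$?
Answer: $-11069$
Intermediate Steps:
$I = 91$ ($I = 21 + 70 = 91$)
$\left(-93\right) 120 + I = \left(-93\right) 120 + 91 = -11160 + 91 = -11069$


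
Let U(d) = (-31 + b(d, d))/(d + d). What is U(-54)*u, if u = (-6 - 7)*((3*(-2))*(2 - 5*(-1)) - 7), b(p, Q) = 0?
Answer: 19747/108 ≈ 182.84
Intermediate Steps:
u = 637 (u = -13*(-6*(2 + 5) - 7) = -13*(-6*7 - 7) = -13*(-42 - 7) = -13*(-49) = 637)
U(d) = -31/(2*d) (U(d) = (-31 + 0)/(d + d) = -31*1/(2*d) = -31/(2*d))
U(-54)*u = -31/2/(-54)*637 = -31/2*(-1/54)*637 = (31/108)*637 = 19747/108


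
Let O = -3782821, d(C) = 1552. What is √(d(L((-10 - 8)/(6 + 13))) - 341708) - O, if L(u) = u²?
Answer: 3782821 + 2*I*√85039 ≈ 3.7828e+6 + 583.23*I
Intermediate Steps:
√(d(L((-10 - 8)/(6 + 13))) - 341708) - O = √(1552 - 341708) - 1*(-3782821) = √(-340156) + 3782821 = 2*I*√85039 + 3782821 = 3782821 + 2*I*√85039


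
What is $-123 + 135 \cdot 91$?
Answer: $12162$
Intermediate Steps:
$-123 + 135 \cdot 91 = -123 + 12285 = 12162$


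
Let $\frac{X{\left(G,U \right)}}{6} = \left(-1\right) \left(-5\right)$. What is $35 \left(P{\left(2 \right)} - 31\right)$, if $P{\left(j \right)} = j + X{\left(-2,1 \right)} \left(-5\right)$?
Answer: $-6265$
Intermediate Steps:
$X{\left(G,U \right)} = 30$ ($X{\left(G,U \right)} = 6 \left(\left(-1\right) \left(-5\right)\right) = 6 \cdot 5 = 30$)
$P{\left(j \right)} = -150 + j$ ($P{\left(j \right)} = j + 30 \left(-5\right) = j - 150 = -150 + j$)
$35 \left(P{\left(2 \right)} - 31\right) = 35 \left(\left(-150 + 2\right) - 31\right) = 35 \left(-148 - 31\right) = 35 \left(-179\right) = -6265$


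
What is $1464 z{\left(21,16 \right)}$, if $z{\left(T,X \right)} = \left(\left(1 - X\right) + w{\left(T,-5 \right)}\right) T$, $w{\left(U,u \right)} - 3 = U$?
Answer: $276696$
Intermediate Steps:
$w{\left(U,u \right)} = 3 + U$
$z{\left(T,X \right)} = T \left(4 + T - X\right)$ ($z{\left(T,X \right)} = \left(\left(1 - X\right) + \left(3 + T\right)\right) T = \left(4 + T - X\right) T = T \left(4 + T - X\right)$)
$1464 z{\left(21,16 \right)} = 1464 \cdot 21 \left(4 + 21 - 16\right) = 1464 \cdot 21 \cdot 9 = 1464 \cdot 189 = 276696$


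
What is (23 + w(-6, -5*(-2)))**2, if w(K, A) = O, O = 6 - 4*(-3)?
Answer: 1681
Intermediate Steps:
O = 18 (O = 6 + 12 = 18)
w(K, A) = 18
(23 + w(-6, -5*(-2)))**2 = (23 + 18)**2 = 41**2 = 1681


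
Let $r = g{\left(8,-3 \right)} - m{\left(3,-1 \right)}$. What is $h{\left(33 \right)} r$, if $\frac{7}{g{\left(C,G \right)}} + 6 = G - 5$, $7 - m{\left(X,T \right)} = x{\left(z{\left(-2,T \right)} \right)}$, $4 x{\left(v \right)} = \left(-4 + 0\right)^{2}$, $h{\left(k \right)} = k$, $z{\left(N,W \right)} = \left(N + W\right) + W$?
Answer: $- \frac{231}{2} \approx -115.5$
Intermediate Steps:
$z{\left(N,W \right)} = N + 2 W$
$x{\left(v \right)} = 4$ ($x{\left(v \right)} = \frac{\left(-4 + 0\right)^{2}}{4} = \frac{\left(-4\right)^{2}}{4} = \frac{1}{4} \cdot 16 = 4$)
$m{\left(X,T \right)} = 3$ ($m{\left(X,T \right)} = 7 - 4 = 3$)
$g{\left(C,G \right)} = \frac{7}{-11 + G}$ ($g{\left(C,G \right)} = \frac{7}{-6 + \left(G - 5\right)} = \frac{7}{-6 + \left(-5 + G\right)} = \frac{7}{-11 + G}$)
$r = - \frac{7}{2}$ ($r = \frac{7}{-11 - 3} - 3 = \frac{7}{-14} - 3 = 7 \left(- \frac{1}{14}\right) - 3 = - \frac{1}{2} - 3 = - \frac{7}{2} \approx -3.5$)
$h{\left(33 \right)} r = 33 \left(- \frac{7}{2}\right) = - \frac{231}{2}$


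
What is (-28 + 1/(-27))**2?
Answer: 573049/729 ≈ 786.08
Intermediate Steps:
(-28 + 1/(-27))**2 = (-28 - 1/27)**2 = (-757/27)**2 = 573049/729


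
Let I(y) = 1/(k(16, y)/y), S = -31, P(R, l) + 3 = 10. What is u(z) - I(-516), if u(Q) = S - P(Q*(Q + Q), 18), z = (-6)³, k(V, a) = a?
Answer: -39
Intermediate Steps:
P(R, l) = 7 (P(R, l) = -3 + 10 = 7)
z = -216
u(Q) = -38 (u(Q) = -31 - 1*7 = -31 - 7 = -38)
I(y) = 1 (I(y) = 1/(y/y) = 1/1 = 1)
u(z) - I(-516) = -38 - 1*1 = -38 - 1 = -39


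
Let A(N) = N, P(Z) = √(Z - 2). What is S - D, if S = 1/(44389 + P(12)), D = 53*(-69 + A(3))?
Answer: 6892400866267/1970383311 - √10/1970383311 ≈ 3498.0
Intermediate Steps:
P(Z) = √(-2 + Z)
D = -3498 (D = 53*(-69 + 3) = 53*(-66) = -3498)
S = 1/(44389 + √10) (S = 1/(44389 + √(-2 + 12)) = 1/(44389 + √10) ≈ 2.2527e-5)
S - D = (44389/1970383311 - √10/1970383311) - 1*(-3498) = (44389/1970383311 - √10/1970383311) + 3498 = 6892400866267/1970383311 - √10/1970383311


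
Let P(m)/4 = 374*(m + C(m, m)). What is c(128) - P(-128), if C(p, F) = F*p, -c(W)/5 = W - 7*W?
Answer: -24315136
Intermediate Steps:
c(W) = 30*W (c(W) = -5*(W - 7*W) = -(-30)*W = 30*W)
P(m) = 1496*m + 1496*m**2 (P(m) = 4*(374*(m + m*m)) = 4*(374*(m + m**2)) = 4*(374*m + 374*m**2) = 1496*m + 1496*m**2)
c(128) - P(-128) = 30*128 - 1496*(-128)*(1 - 128) = 3840 - 1496*(-128)*(-127) = 3840 - 1*24318976 = 3840 - 24318976 = -24315136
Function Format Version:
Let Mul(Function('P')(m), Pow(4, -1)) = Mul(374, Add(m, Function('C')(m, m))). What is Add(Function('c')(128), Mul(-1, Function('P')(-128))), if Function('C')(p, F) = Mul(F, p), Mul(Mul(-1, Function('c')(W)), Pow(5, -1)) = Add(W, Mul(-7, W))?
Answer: -24315136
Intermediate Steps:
Function('c')(W) = Mul(30, W) (Function('c')(W) = Mul(-5, Add(W, Mul(-7, W))) = Mul(-5, Mul(-6, W)) = Mul(30, W))
Function('P')(m) = Add(Mul(1496, m), Mul(1496, Pow(m, 2))) (Function('P')(m) = Mul(4, Mul(374, Add(m, Mul(m, m)))) = Mul(4, Mul(374, Add(m, Pow(m, 2)))) = Mul(4, Add(Mul(374, m), Mul(374, Pow(m, 2)))) = Add(Mul(1496, m), Mul(1496, Pow(m, 2))))
Add(Function('c')(128), Mul(-1, Function('P')(-128))) = Add(Mul(30, 128), Mul(-1, Mul(1496, -128, Add(1, -128)))) = Add(3840, Mul(-1, Mul(1496, -128, -127))) = Add(3840, Mul(-1, 24318976)) = Add(3840, -24318976) = -24315136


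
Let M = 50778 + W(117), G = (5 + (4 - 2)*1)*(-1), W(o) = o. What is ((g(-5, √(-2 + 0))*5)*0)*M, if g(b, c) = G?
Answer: 0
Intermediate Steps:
G = -7 (G = (5 + 2*1)*(-1) = (5 + 2)*(-1) = 7*(-1) = -7)
g(b, c) = -7
M = 50895 (M = 50778 + 117 = 50895)
((g(-5, √(-2 + 0))*5)*0)*M = (-7*5*0)*50895 = -35*0*50895 = 0*50895 = 0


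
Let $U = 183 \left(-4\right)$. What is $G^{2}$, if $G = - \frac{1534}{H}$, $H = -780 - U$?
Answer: $\frac{588289}{576} \approx 1021.3$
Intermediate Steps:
$U = -732$
$H = -48$ ($H = -780 - -732 = -780 + 732 = -48$)
$G = \frac{767}{24}$ ($G = - \frac{1534}{-48} = \left(-1534\right) \left(- \frac{1}{48}\right) = \frac{767}{24} \approx 31.958$)
$G^{2} = \left(\frac{767}{24}\right)^{2} = \frac{588289}{576}$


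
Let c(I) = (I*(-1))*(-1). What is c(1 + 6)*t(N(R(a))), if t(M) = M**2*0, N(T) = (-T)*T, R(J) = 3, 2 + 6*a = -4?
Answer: 0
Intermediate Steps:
a = -1 (a = -1/3 + (1/6)*(-4) = -1/3 - 2/3 = -1)
N(T) = -T**2
c(I) = I (c(I) = -I*(-1) = I)
t(M) = 0
c(1 + 6)*t(N(R(a))) = (1 + 6)*0 = 7*0 = 0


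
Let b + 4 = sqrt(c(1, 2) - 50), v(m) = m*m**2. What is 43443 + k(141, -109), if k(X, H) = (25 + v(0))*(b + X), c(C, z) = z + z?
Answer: 46868 + 25*I*sqrt(46) ≈ 46868.0 + 169.56*I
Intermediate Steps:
c(C, z) = 2*z
v(m) = m**3
b = -4 + I*sqrt(46) (b = -4 + sqrt(2*2 - 50) = -4 + sqrt(4 - 50) = -4 + sqrt(-46) = -4 + I*sqrt(46) ≈ -4.0 + 6.7823*I)
k(X, H) = -100 + 25*X + 25*I*sqrt(46) (k(X, H) = (25 + 0**3)*((-4 + I*sqrt(46)) + X) = (25 + 0)*(-4 + X + I*sqrt(46)) = 25*(-4 + X + I*sqrt(46)) = -100 + 25*X + 25*I*sqrt(46))
43443 + k(141, -109) = 43443 + (-100 + 25*141 + 25*I*sqrt(46)) = 43443 + (-100 + 3525 + 25*I*sqrt(46)) = 43443 + (3425 + 25*I*sqrt(46)) = 46868 + 25*I*sqrt(46)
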